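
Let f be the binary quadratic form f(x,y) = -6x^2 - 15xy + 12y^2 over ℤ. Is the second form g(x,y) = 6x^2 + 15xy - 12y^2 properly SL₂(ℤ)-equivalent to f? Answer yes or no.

D₁ = 513, D₂ = 513
river cycle of f (length 6): (12, 15, -6), (-6, 21, 3), (3, 21, -6), (-6, 15, 12), (12, 9, -9), (-9, 9, 12)
river cycle of g (length 6): (-12, 9, 9), (9, 9, -12), (-12, 15, 6), (6, 21, -3), (-3, 21, 6), (6, 15, -12)
cycles differ ⇒ inequivalent

no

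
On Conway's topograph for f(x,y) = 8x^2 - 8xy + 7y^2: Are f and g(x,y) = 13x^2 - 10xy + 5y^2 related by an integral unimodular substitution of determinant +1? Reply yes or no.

D₁ = -160, D₂ = -160
f: translate: b→8 (≡-8 mod 16), so (8,-8,7)→(8,8,7)
f: flip: (8,8,7)→(7,-8,8)
f: translate: b→6 (≡-8 mod 14), so (7,-8,8)→(7,6,7)
f: reduced (well bottom): (7,6,7) with a≤c, −a<b≤a
g: flip: (13,-10,5)→(5,10,13)
g: translate: b→0 (≡10 mod 10), so (5,10,13)→(5,0,8)
g: reduced (well bottom): (5,0,8) with a≤c, −a<b≤a
reduced forms (7, 6, 7) vs (5, 0, 8) ⇒ inequivalent

no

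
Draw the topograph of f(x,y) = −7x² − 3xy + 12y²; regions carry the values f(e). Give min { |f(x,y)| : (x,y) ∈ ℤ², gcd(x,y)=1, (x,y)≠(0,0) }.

descent: ρ → (12,3,-7)
descent: ρ → (-7,11,8)  [lands on river]
river: ρ → (8,5,-10)
river: ρ → (-10,15,3)
river: ρ → (3,15,-10)
river: ρ → (-10,5,8)
river: ρ → (8,11,-7)
river: ρ → (-7,17,2)
river: ρ → (2,15,-15)
river: ρ → (-15,15,2)
river: ρ → (2,17,-7)
closes: descent 2, river 10
min |a| on river = 2

2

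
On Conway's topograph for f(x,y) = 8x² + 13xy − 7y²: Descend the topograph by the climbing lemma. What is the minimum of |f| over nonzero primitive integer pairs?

river: ρ → (-7,15,6)
river: ρ → (6,9,-13)
river: ρ → (-13,17,2)
river: ρ → (2,19,-4)
river: ρ → (-4,13,14)
river: ρ → (14,15,-3)
river: ρ → (-3,15,14)
river: ρ → (14,13,-4)
river: ρ → (-4,19,2)
river: ρ → (2,17,-13)
river: ρ → (-13,9,6)
river: ρ → (6,15,-7)
river: ρ → (-7,13,8)
river: ρ → (8,19,-1)
river: ρ → (-1,19,8)
river: ρ → (8,13,-7)
closes: descent 0, river 16
min |a| on river = 1

1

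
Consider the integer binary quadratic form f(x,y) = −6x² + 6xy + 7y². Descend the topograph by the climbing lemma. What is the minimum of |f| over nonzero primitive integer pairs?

river: ρ → (7,8,-5)
river: ρ → (-5,12,3)
river: ρ → (3,12,-5)
river: ρ → (-5,8,7)
river: ρ → (7,6,-6)
river: ρ → (-6,6,7)
closes: descent 0, river 6
min |a| on river = 3

3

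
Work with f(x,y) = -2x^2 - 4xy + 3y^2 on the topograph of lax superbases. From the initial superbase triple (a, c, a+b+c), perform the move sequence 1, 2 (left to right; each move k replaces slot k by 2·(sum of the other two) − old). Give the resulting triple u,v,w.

start (-2,3,-3) = (f(1,0),f(0,1),f(1,1))
replace slot 1: 2·(3+(-3)) − (-2) = 2 → (2,3,-3)
replace slot 2: 2·(2+(-3)) − 3 = -5 → (2,-5,-3)

2,-5,-3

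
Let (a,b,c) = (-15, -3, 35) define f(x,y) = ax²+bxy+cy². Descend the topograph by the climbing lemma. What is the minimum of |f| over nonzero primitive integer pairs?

descent: ρ → (35,3,-15)
descent: ρ → (-15,27,23)  [lands on river]
river: ρ → (23,19,-19)
river: ρ → (-19,19,23)
river: ρ → (23,27,-15)
river: ρ → (-15,33,17)
river: ρ → (17,35,-13)
river: ρ → (-13,43,5)
river: ρ → (5,37,-37)
river: ρ → (-37,37,5)
river: ρ → (5,43,-13)
river: ρ → (-13,35,17)
river: ρ → (17,33,-15)
closes: descent 2, river 12
min |a| on river = 5

5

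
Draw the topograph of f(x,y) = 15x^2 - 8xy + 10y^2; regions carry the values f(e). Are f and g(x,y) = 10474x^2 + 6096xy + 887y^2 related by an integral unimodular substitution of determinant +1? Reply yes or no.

D₁ = -536, D₂ = -536
f: flip: (15,-8,10)→(10,8,15)
f: reduced (well bottom): (10,8,15) with a≤c, −a<b≤a
g: flip: (10474,6096,887)→(887,-6096,10474)
g: translate: b→-774 (≡-6096 mod 1774), so (887,-6096,10474)→(887,-774,169)
g: flip: (887,-774,169)→(169,774,887)
g: translate: b→98 (≡774 mod 338), so (169,774,887)→(169,98,15)
g: flip: (169,98,15)→(15,-98,169)
g: translate: b→-8 (≡-98 mod 30), so (15,-98,169)→(15,-8,10)
g: flip: (15,-8,10)→(10,8,15)
g: reduced (well bottom): (10,8,15) with a≤c, −a<b≤a
reduced forms (10, 8, 15) vs (10, 8, 15) ⇒ equivalent

yes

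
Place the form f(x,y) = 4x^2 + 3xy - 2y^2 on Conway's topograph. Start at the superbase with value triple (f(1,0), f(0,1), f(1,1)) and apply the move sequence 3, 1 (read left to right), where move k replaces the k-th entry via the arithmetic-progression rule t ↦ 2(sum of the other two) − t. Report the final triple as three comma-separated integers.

start (4,-2,5) = (f(1,0),f(0,1),f(1,1))
replace slot 3: 2·(4+(-2)) − 5 = -1 → (4,-2,-1)
replace slot 1: 2·((-2)+(-1)) − 4 = -10 → (-10,-2,-1)

-10,-2,-1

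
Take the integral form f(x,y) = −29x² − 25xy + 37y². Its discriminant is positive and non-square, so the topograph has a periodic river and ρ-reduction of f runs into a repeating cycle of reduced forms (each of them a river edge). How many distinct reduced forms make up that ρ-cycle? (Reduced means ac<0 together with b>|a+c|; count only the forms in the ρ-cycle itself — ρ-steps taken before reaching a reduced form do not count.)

D = 4917, ⌊√D⌋ = 70
descent: ρ → (37,25,-29)  [lands on river]
river: ρ → (-29,33,33)
river: ρ → (33,33,-29)
river: ρ → (-29,25,37)
river: ρ → (37,49,-17)
river: ρ → (-17,53,31)
river: ρ → (31,9,-39)
river: ρ → (-39,69,1)
river: ρ → (1,69,-39)
river: ρ → (-39,9,31)
river: ρ → (31,53,-17)
river: ρ → (-17,49,37)
ρ-cycle length = 12 (tail of 1 descent step not counted)

12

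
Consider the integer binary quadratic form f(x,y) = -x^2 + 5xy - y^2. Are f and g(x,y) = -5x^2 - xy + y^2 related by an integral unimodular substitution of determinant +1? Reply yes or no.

D₁ = 21, D₂ = 21
river cycle of f (length 2): (-1, 3, 3), (3, 3, -1)
river cycle of g (length 2): (1, 3, -3), (-3, 3, 1)
cycles differ ⇒ inequivalent

no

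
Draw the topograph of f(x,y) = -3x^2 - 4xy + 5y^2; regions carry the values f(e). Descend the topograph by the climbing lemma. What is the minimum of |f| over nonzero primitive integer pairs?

descent: ρ → (5,4,-3)  [lands on river]
river: ρ → (-3,8,1)
river: ρ → (1,8,-3)
river: ρ → (-3,4,5)
river: ρ → (5,6,-2)
river: ρ → (-2,6,5)
closes: descent 1, river 6
min |a| on river = 1

1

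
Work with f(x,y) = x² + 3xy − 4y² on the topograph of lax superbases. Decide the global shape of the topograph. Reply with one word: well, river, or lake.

D = b²−4ac = 3² − 4·1·(-4) = 25
D = 5² is a perfect square ⇒ form factors over ℤ ⇒ lakes

lake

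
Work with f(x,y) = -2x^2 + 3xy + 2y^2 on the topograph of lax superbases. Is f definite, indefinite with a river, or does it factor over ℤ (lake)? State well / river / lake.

D = b²−4ac = 3² − 4·(-2)·2 = 25
D = 5² is a perfect square ⇒ form factors over ℤ ⇒ lakes

lake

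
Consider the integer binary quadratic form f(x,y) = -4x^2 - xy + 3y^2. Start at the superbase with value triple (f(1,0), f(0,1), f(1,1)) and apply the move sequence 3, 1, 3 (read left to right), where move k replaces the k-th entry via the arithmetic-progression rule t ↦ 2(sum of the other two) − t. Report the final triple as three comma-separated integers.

start (-4,3,-2) = (f(1,0),f(0,1),f(1,1))
replace slot 3: 2·((-4)+3) − (-2) = 0 → (-4,3,0)
replace slot 1: 2·(3+0) − (-4) = 10 → (10,3,0)
replace slot 3: 2·(10+3) − 0 = 26 → (10,3,26)

10,3,26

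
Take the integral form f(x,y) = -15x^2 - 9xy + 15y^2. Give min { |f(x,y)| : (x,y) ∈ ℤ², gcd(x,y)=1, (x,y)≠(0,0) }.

descent: ρ → (15,9,-15)  [lands on river]
river: ρ → (-15,21,9)
river: ρ → (9,15,-21)
river: ρ → (-21,27,3)
river: ρ → (3,27,-21)
river: ρ → (-21,15,9)
river: ρ → (9,21,-15)
river: ρ → (-15,9,15)
river: ρ → (15,21,-9)
river: ρ → (-9,15,21)
river: ρ → (21,27,-3)
river: ρ → (-3,27,21)
river: ρ → (21,15,-9)
river: ρ → (-9,21,15)
closes: descent 1, river 14
min |a| on river = 3

3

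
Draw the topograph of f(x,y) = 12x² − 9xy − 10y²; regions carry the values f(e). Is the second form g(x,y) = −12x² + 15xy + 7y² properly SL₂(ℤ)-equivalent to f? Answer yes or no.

D₁ = 561, D₂ = 561
river cycle of f (length 16): (-10, 9, 12), (12, 15, -7), (-7, 13, 14), (14, 15, -6), (-6, 21, 5), (5, 19, -10), (-10, 21, 3), (3, 21, -10), (-10, 19, 5), (5, 21, -6), … (6 more)
river cycle of g (length 16): (7, 13, -14), (-14, 15, 6), (6, 21, -5), (-5, 19, 10), (10, 21, -3), (-3, 21, 10), (10, 19, -5), (-5, 21, 6), (6, 15, -14), (-14, 13, 7), … (6 more)
cycles differ ⇒ inequivalent

no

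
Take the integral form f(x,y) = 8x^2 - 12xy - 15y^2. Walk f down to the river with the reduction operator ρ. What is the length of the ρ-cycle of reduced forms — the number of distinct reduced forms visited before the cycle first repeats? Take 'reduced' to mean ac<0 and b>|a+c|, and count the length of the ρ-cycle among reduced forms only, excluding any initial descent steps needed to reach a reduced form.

D = 624, ⌊√D⌋ = 24
descent: ρ → (-15,12,8)  [lands on river]
river: ρ → (8,20,-7)
river: ρ → (-7,22,5)
river: ρ → (5,18,-15)
ρ-cycle length = 4 (tail of 1 descent step not counted)

4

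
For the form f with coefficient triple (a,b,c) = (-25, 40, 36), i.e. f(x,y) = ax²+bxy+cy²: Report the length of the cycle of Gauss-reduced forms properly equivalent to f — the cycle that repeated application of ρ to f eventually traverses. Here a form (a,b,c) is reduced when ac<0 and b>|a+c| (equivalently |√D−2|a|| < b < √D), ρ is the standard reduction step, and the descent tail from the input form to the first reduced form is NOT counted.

D = 5200, ⌊√D⌋ = 72
river: ρ → (36,32,-29)
river: ρ → (-29,26,39)
river: ρ → (39,52,-16)
river: ρ → (-16,44,51)
river: ρ → (51,58,-9)
river: ρ → (-9,68,16)
river: ρ → (16,60,-25)
river: ρ → (-25,40,36)
ρ-cycle length = 8 (tail of 0 descent steps not counted)

8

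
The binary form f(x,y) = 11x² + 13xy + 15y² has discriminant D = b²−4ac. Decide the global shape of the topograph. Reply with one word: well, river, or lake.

D = b²−4ac = 13² − 4·11·15 = -491
D < 0 ⇒ definite ⇒ every region one sign ⇒ single well

well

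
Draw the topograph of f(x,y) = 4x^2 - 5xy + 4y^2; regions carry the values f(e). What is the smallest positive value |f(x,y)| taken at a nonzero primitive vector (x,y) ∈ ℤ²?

translate: b→3 (≡-5 mod 8), so (4,-5,4)→(4,3,3)
flip: (4,3,3)→(3,-3,4)
translate: b→3 (≡-3 mod 6), so (3,-3,4)→(3,3,4)
reduced (well bottom): (3,3,4) with a≤c, −a<b≤a
well minimum = a = 3

3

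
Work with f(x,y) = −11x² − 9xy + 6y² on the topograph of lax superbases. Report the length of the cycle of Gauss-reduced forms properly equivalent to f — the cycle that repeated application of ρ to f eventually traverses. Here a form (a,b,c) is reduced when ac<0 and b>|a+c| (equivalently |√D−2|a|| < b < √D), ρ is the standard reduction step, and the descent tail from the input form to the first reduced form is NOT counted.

D = 345, ⌊√D⌋ = 18
descent: ρ → (6,9,-11)  [lands on river]
river: ρ → (-11,13,4)
river: ρ → (4,11,-14)
river: ρ → (-14,17,1)
river: ρ → (1,17,-14)
river: ρ → (-14,11,4)
river: ρ → (4,13,-11)
river: ρ → (-11,9,6)
river: ρ → (6,15,-5)
river: ρ → (-5,15,6)
ρ-cycle length = 10 (tail of 1 descent step not counted)

10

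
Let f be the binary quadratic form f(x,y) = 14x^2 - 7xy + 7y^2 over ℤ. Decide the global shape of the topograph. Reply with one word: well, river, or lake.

D = b²−4ac = (-7)² − 4·14·7 = -343
D < 0 ⇒ definite ⇒ every region one sign ⇒ single well

well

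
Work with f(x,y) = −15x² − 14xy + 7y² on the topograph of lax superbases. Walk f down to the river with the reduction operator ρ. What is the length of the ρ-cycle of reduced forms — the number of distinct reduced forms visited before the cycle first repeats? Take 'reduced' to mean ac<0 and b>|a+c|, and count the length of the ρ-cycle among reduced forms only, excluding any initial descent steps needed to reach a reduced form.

D = 616, ⌊√D⌋ = 24
descent: ρ → (7,14,-15)  [lands on river]
river: ρ → (-15,16,6)
river: ρ → (6,20,-9)
river: ρ → (-9,16,10)
river: ρ → (10,24,-1)
river: ρ → (-1,24,10)
river: ρ → (10,16,-9)
river: ρ → (-9,20,6)
river: ρ → (6,16,-15)
river: ρ → (-15,14,7)
ρ-cycle length = 10 (tail of 1 descent step not counted)

10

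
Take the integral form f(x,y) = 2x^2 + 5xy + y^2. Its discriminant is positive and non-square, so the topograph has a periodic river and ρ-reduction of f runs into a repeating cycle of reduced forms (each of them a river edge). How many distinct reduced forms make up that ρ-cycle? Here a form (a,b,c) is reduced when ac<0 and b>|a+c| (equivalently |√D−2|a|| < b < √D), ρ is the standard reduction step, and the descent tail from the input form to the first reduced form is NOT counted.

D = 17, ⌊√D⌋ = 4
descent: ρ → (1,3,-2)  [lands on river]
river: ρ → (-2,1,2)
river: ρ → (2,3,-1)
river: ρ → (-1,3,2)
river: ρ → (2,1,-2)
river: ρ → (-2,3,1)
ρ-cycle length = 6 (tail of 1 descent step not counted)

6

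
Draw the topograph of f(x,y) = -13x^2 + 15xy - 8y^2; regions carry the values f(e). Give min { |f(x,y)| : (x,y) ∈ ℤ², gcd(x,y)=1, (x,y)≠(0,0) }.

translate: b→11 (≡-15 mod 26), so (13,-15,8)→(13,11,6)
flip: (13,11,6)→(6,-11,13)
translate: b→1 (≡-11 mod 12), so (6,-11,13)→(6,1,8)
reduced (well bottom): (6,1,8) with a≤c, −a<b≤a
well minimum |f| = |-6| = 6 (negative-definite)

6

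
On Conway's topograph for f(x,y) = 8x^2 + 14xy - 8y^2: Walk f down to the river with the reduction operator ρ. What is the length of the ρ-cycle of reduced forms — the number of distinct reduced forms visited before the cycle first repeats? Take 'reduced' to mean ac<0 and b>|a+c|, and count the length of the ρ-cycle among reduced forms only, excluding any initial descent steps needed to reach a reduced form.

D = 452, ⌊√D⌋ = 21
river: ρ → (-8,18,4)
river: ρ → (4,14,-16)
river: ρ → (-16,18,2)
river: ρ → (2,18,-16)
river: ρ → (-16,14,4)
river: ρ → (4,18,-8)
river: ρ → (-8,14,8)
river: ρ → (8,18,-4)
river: ρ → (-4,14,16)
river: ρ → (16,18,-2)
river: ρ → (-2,18,16)
river: ρ → (16,14,-4)
river: ρ → (-4,18,8)
river: ρ → (8,14,-8)
ρ-cycle length = 14 (tail of 0 descent steps not counted)

14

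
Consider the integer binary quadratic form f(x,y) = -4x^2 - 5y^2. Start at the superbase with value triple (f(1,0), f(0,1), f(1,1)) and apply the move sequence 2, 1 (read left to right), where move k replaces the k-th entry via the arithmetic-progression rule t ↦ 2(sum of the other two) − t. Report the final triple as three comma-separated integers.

start (-4,-5,-9) = (f(1,0),f(0,1),f(1,1))
replace slot 2: 2·((-4)+(-9)) − (-5) = -21 → (-4,-21,-9)
replace slot 1: 2·((-21)+(-9)) − (-4) = -56 → (-56,-21,-9)

-56,-21,-9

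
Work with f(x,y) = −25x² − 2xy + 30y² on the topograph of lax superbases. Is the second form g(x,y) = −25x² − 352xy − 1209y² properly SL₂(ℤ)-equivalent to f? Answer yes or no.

D₁ = 3004, D₂ = 3004
river cycle of f (length 52): (-25, 48, 7), (7, 50, -18), (-18, 22, 35), (35, 48, -5), (-5, 52, 15), (15, 38, -26), (-26, 14, 27), (27, 40, -13), (-13, 38, 30), (30, 22, -21), … (42 more)
river cycle of g (length 52): (-25, 48, 7), (7, 50, -18), (-18, 22, 35), (35, 48, -5), (-5, 52, 15), (15, 38, -26), (-26, 14, 27), (27, 40, -13), (-13, 38, 30), (30, 22, -21), … (42 more)
cycles coincide ⇒ equivalent

yes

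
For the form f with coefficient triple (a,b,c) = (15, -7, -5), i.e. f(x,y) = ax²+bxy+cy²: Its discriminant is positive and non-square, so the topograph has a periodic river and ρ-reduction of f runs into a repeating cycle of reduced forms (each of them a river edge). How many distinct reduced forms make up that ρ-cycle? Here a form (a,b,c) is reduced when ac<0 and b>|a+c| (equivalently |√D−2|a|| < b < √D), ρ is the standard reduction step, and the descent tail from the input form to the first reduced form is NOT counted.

D = 349, ⌊√D⌋ = 18
descent: ρ → (-5,17,3)  [lands on river]
river: ρ → (3,13,-15)
river: ρ → (-15,17,1)
river: ρ → (1,17,-15)
river: ρ → (-15,13,3)
river: ρ → (3,17,-5)
river: ρ → (-5,13,9)
river: ρ → (9,5,-9)
river: ρ → (-9,13,5)
river: ρ → (5,17,-3)
river: ρ → (-3,13,15)
river: ρ → (15,17,-1)
river: ρ → (-1,17,15)
river: ρ → (15,13,-3)
river: ρ → (-3,17,5)
river: ρ → (5,13,-9)
river: ρ → (-9,5,9)
river: ρ → (9,13,-5)
ρ-cycle length = 18 (tail of 1 descent step not counted)

18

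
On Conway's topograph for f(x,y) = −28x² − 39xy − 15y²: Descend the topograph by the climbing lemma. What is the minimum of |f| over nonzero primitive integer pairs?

translate: b→-17 (≡39 mod 56), so (28,39,15)→(28,-17,4)
flip: (28,-17,4)→(4,17,28)
translate: b→1 (≡17 mod 8), so (4,17,28)→(4,1,10)
reduced (well bottom): (4,1,10) with a≤c, −a<b≤a
well minimum |f| = |-4| = 4 (negative-definite)

4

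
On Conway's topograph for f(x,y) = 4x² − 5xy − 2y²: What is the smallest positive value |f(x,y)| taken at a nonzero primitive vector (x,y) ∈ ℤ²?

descent: ρ → (-2,5,4)  [lands on river]
river: ρ → (4,3,-3)
river: ρ → (-3,3,4)
river: ρ → (4,5,-2)
river: ρ → (-2,7,1)
river: ρ → (1,7,-2)
closes: descent 1, river 6
min |a| on river = 1

1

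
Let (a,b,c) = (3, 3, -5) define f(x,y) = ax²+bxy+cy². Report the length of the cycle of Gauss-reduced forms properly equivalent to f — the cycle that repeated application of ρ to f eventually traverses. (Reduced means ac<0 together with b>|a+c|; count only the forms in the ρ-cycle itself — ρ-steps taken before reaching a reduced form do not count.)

D = 69, ⌊√D⌋ = 8
river: ρ → (-5,7,1)
river: ρ → (1,7,-5)
river: ρ → (-5,3,3)
river: ρ → (3,3,-5)
ρ-cycle length = 4 (tail of 0 descent steps not counted)

4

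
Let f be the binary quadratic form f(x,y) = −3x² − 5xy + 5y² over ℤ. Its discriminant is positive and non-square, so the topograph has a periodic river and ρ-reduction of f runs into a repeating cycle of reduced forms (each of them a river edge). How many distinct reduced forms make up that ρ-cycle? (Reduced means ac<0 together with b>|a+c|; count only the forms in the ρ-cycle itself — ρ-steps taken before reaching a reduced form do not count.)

D = 85, ⌊√D⌋ = 9
descent: ρ → (5,5,-3)  [lands on river]
river: ρ → (-3,7,3)
river: ρ → (3,5,-5)
river: ρ → (-5,5,3)
river: ρ → (3,7,-3)
river: ρ → (-3,5,5)
ρ-cycle length = 6 (tail of 1 descent step not counted)

6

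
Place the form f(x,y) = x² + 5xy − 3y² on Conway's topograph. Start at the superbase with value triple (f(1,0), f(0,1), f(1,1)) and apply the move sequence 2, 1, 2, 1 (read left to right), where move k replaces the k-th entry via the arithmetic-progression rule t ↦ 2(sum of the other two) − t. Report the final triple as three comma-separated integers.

start (1,-3,3) = (f(1,0),f(0,1),f(1,1))
replace slot 2: 2·(1+3) − (-3) = 11 → (1,11,3)
replace slot 1: 2·(11+3) − 1 = 27 → (27,11,3)
replace slot 2: 2·(27+3) − 11 = 49 → (27,49,3)
replace slot 1: 2·(49+3) − 27 = 77 → (77,49,3)

77,49,3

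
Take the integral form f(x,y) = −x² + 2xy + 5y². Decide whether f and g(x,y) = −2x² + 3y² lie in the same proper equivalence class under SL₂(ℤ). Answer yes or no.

D₁ = 24, D₂ = 24
river cycle of f (length 2): (-1, 4, 2), (2, 4, -1)
river cycle of g (length 2): (-2, 4, 1), (1, 4, -2)
cycles differ ⇒ inequivalent

no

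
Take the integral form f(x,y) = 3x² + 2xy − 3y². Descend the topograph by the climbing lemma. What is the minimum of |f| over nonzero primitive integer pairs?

river: ρ → (-3,4,2)
river: ρ → (2,4,-3)
river: ρ → (-3,2,3)
river: ρ → (3,4,-2)
river: ρ → (-2,4,3)
river: ρ → (3,2,-3)
closes: descent 0, river 6
min |a| on river = 2

2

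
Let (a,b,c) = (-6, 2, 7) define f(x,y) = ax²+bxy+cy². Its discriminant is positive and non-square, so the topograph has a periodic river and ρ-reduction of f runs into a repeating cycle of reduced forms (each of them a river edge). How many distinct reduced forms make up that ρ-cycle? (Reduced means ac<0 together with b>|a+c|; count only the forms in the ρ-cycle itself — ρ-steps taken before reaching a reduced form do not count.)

D = 172, ⌊√D⌋ = 13
river: ρ → (7,12,-1)
river: ρ → (-1,12,7)
river: ρ → (7,2,-6)
river: ρ → (-6,10,3)
river: ρ → (3,8,-9)
river: ρ → (-9,10,2)
river: ρ → (2,10,-9)
river: ρ → (-9,8,3)
river: ρ → (3,10,-6)
river: ρ → (-6,2,7)
ρ-cycle length = 10 (tail of 0 descent steps not counted)

10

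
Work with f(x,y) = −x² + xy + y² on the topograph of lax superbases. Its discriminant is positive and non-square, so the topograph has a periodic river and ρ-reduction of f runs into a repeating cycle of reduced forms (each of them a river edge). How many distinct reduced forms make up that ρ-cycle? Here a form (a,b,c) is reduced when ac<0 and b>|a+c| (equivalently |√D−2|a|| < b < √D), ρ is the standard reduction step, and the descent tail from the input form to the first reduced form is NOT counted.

D = 5, ⌊√D⌋ = 2
river: ρ → (1,1,-1)
river: ρ → (-1,1,1)
ρ-cycle length = 2 (tail of 0 descent steps not counted)

2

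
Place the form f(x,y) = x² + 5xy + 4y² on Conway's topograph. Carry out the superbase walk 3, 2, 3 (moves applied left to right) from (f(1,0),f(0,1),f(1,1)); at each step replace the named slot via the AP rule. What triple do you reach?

start (1,4,10) = (f(1,0),f(0,1),f(1,1))
replace slot 3: 2·(1+4) − 10 = 0 → (1,4,0)
replace slot 2: 2·(1+0) − 4 = -2 → (1,-2,0)
replace slot 3: 2·(1+(-2)) − 0 = -2 → (1,-2,-2)

1,-2,-2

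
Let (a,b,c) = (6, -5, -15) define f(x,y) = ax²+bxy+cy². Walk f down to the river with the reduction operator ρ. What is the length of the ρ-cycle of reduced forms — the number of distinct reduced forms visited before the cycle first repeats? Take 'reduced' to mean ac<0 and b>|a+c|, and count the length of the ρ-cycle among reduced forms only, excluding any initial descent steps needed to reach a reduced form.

D = 385, ⌊√D⌋ = 19
descent: ρ → (-15,5,6)
descent: ρ → (6,19,-1)  [lands on river]
river: ρ → (-1,19,6)
river: ρ → (6,17,-4)
river: ρ → (-4,15,10)
river: ρ → (10,5,-9)
river: ρ → (-9,13,6)
river: ρ → (6,11,-11)
river: ρ → (-11,11,6)
river: ρ → (6,13,-9)
river: ρ → (-9,5,10)
river: ρ → (10,15,-4)
river: ρ → (-4,17,6)
ρ-cycle length = 12 (tail of 2 descent steps not counted)

12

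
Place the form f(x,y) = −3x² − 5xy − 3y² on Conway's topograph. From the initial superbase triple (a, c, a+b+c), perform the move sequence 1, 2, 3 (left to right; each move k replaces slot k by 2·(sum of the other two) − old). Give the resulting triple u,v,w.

start (-3,-3,-11) = (f(1,0),f(0,1),f(1,1))
replace slot 1: 2·((-3)+(-11)) − (-3) = -25 → (-25,-3,-11)
replace slot 2: 2·((-25)+(-11)) − (-3) = -69 → (-25,-69,-11)
replace slot 3: 2·((-25)+(-69)) − (-11) = -177 → (-25,-69,-177)

-25,-69,-177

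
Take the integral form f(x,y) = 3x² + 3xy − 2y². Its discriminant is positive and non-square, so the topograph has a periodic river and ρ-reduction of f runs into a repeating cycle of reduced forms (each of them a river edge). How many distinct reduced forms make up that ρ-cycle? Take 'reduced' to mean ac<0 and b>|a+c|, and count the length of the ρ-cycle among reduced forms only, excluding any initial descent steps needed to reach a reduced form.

D = 33, ⌊√D⌋ = 5
river: ρ → (-2,5,1)
river: ρ → (1,5,-2)
river: ρ → (-2,3,3)
river: ρ → (3,3,-2)
ρ-cycle length = 4 (tail of 0 descent steps not counted)

4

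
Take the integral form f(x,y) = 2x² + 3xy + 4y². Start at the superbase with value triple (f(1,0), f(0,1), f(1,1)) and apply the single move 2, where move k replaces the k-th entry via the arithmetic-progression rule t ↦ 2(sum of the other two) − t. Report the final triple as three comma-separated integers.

start (2,4,9) = (f(1,0),f(0,1),f(1,1))
replace slot 2: 2·(2+9) − 4 = 18 → (2,18,9)

2,18,9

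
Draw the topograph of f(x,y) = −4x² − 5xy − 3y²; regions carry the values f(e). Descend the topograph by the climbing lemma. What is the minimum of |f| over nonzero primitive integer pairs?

translate: b→-3 (≡5 mod 8), so (4,5,3)→(4,-3,2)
flip: (4,-3,2)→(2,3,4)
translate: b→-1 (≡3 mod 4), so (2,3,4)→(2,-1,3)
reduced (well bottom): (2,-1,3) with a≤c, −a<b≤a
well minimum |f| = |-2| = 2 (negative-definite)

2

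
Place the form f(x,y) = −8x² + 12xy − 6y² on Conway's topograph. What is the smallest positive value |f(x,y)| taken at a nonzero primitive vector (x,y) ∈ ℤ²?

translate: b→4 (≡-12 mod 16), so (8,-12,6)→(8,4,2)
flip: (8,4,2)→(2,-4,8)
translate: b→0 (≡-4 mod 4), so (2,-4,8)→(2,0,6)
reduced (well bottom): (2,0,6) with a≤c, −a<b≤a
well minimum |f| = |-2| = 2 (negative-definite)

2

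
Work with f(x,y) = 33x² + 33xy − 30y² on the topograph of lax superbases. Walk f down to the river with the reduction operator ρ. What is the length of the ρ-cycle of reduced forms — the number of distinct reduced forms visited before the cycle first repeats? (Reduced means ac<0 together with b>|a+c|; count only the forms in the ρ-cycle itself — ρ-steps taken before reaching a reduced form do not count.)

D = 5049, ⌊√D⌋ = 71
river: ρ → (-30,27,36)
river: ρ → (36,45,-21)
river: ρ → (-21,39,42)
river: ρ → (42,45,-18)
river: ρ → (-18,63,15)
river: ρ → (15,57,-30)
river: ρ → (-30,63,9)
river: ρ → (9,63,-30)
river: ρ → (-30,57,15)
river: ρ → (15,63,-18)
river: ρ → (-18,45,42)
river: ρ → (42,39,-21)
river: ρ → (-21,45,36)
river: ρ → (36,27,-30)
river: ρ → (-30,33,33)
river: ρ → (33,33,-30)
ρ-cycle length = 16 (tail of 0 descent steps not counted)

16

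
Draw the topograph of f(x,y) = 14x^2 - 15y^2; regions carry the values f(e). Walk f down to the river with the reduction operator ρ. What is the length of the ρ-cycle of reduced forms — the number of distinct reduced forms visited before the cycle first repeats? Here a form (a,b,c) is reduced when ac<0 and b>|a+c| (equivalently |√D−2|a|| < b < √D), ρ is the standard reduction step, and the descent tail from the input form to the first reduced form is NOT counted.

D = 840, ⌊√D⌋ = 28
descent: ρ → (-15,0,14)
descent: ρ → (14,28,-1)  [lands on river]
river: ρ → (-1,28,14)
ρ-cycle length = 2 (tail of 2 descent steps not counted)

2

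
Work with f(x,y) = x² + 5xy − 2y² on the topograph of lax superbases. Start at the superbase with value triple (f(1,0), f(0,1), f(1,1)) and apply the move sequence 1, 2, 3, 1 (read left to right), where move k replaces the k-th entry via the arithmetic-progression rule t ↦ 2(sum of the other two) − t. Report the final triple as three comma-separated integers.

start (1,-2,4) = (f(1,0),f(0,1),f(1,1))
replace slot 1: 2·((-2)+4) − 1 = 3 → (3,-2,4)
replace slot 2: 2·(3+4) − (-2) = 16 → (3,16,4)
replace slot 3: 2·(3+16) − 4 = 34 → (3,16,34)
replace slot 1: 2·(16+34) − 3 = 97 → (97,16,34)

97,16,34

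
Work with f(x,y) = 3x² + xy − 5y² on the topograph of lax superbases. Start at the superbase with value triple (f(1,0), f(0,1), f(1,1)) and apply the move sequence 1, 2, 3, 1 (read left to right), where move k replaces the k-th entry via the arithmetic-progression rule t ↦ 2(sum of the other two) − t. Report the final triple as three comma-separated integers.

start (3,-5,-1) = (f(1,0),f(0,1),f(1,1))
replace slot 1: 2·((-5)+(-1)) − 3 = -15 → (-15,-5,-1)
replace slot 2: 2·((-15)+(-1)) − (-5) = -27 → (-15,-27,-1)
replace slot 3: 2·((-15)+(-27)) − (-1) = -83 → (-15,-27,-83)
replace slot 1: 2·((-27)+(-83)) − (-15) = -205 → (-205,-27,-83)

-205,-27,-83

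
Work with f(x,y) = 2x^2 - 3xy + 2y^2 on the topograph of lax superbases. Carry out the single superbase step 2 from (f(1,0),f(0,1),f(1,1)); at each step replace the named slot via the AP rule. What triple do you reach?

start (2,2,1) = (f(1,0),f(0,1),f(1,1))
replace slot 2: 2·(2+1) − 2 = 4 → (2,4,1)

2,4,1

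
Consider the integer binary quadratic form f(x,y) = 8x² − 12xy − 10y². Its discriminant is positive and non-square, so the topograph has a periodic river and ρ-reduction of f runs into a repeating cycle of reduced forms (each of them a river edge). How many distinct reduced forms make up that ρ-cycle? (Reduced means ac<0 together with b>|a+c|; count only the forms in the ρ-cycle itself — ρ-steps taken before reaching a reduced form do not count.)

D = 464, ⌊√D⌋ = 21
descent: ρ → (-10,12,8)  [lands on river]
river: ρ → (8,20,-2)
river: ρ → (-2,20,8)
river: ρ → (8,12,-10)
river: ρ → (-10,8,10)
river: ρ → (10,12,-8)
river: ρ → (-8,20,2)
river: ρ → (2,20,-8)
river: ρ → (-8,12,10)
river: ρ → (10,8,-10)
ρ-cycle length = 10 (tail of 1 descent step not counted)

10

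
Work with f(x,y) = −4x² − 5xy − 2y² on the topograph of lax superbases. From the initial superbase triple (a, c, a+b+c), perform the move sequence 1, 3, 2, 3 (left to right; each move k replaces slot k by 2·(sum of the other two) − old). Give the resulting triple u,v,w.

start (-4,-2,-11) = (f(1,0),f(0,1),f(1,1))
replace slot 1: 2·((-2)+(-11)) − (-4) = -22 → (-22,-2,-11)
replace slot 3: 2·((-22)+(-2)) − (-11) = -37 → (-22,-2,-37)
replace slot 2: 2·((-22)+(-37)) − (-2) = -116 → (-22,-116,-37)
replace slot 3: 2·((-22)+(-116)) − (-37) = -239 → (-22,-116,-239)

-22,-116,-239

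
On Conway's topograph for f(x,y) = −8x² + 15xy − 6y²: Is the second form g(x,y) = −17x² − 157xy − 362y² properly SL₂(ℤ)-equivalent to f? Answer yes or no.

D₁ = 33, D₂ = 33
river cycle of f (length 4): (1, 5, -2), (-2, 3, 3), (3, 3, -2), (-2, 5, 1)
river cycle of g (length 4): (-2, 3, 3), (3, 3, -2), (-2, 5, 1), (1, 5, -2)
cycles coincide ⇒ equivalent

yes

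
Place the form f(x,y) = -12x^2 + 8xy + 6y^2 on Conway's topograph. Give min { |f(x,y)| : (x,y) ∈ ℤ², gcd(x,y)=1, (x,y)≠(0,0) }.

river: ρ → (6,16,-4)
river: ρ → (-4,16,6)
river: ρ → (6,8,-12)
river: ρ → (-12,16,2)
river: ρ → (2,16,-12)
river: ρ → (-12,8,6)
closes: descent 0, river 6
min |a| on river = 2

2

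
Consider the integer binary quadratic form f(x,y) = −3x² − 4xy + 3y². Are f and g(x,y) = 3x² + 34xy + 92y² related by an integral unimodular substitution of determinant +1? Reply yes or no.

D₁ = 52, D₂ = 52
river cycle of f (length 10): (3, 4, -3), (-3, 2, 4), (4, 6, -1), (-1, 6, 4), (4, 2, -3), (-3, 4, 3), (3, 2, -4), (-4, 6, 1), (1, 6, -4), (-4, 2, 3)
river cycle of g (length 10): (3, 4, -3), (-3, 2, 4), (4, 6, -1), (-1, 6, 4), (4, 2, -3), (-3, 4, 3), (3, 2, -4), (-4, 6, 1), (1, 6, -4), (-4, 2, 3)
cycles coincide ⇒ equivalent

yes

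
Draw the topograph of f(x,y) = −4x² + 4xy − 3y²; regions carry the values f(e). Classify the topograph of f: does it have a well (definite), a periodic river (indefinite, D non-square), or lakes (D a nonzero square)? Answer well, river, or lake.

D = b²−4ac = 4² − 4·(-4)·(-3) = -32
D < 0 ⇒ definite ⇒ every region one sign ⇒ single well

well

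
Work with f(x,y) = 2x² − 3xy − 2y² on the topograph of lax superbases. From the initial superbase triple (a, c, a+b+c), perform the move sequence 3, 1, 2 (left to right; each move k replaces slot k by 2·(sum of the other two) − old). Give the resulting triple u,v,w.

start (2,-2,-3) = (f(1,0),f(0,1),f(1,1))
replace slot 3: 2·(2+(-2)) − (-3) = 3 → (2,-2,3)
replace slot 1: 2·((-2)+3) − 2 = 0 → (0,-2,3)
replace slot 2: 2·(0+3) − (-2) = 8 → (0,8,3)

0,8,3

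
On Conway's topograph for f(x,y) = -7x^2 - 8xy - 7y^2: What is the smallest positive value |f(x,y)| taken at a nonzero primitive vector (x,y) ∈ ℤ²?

translate: b→-6 (≡8 mod 14), so (7,8,7)→(7,-6,6)
flip: (7,-6,6)→(6,6,7)
reduced (well bottom): (6,6,7) with a≤c, −a<b≤a
well minimum |f| = |-6| = 6 (negative-definite)

6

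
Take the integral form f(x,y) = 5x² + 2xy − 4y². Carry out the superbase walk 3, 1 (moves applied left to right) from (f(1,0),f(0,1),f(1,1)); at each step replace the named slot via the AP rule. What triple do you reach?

start (5,-4,3) = (f(1,0),f(0,1),f(1,1))
replace slot 3: 2·(5+(-4)) − 3 = -1 → (5,-4,-1)
replace slot 1: 2·((-4)+(-1)) − 5 = -15 → (-15,-4,-1)

-15,-4,-1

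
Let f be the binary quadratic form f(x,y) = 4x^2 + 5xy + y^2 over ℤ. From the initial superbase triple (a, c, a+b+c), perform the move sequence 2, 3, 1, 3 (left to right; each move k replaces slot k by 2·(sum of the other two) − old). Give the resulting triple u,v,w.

start (4,1,10) = (f(1,0),f(0,1),f(1,1))
replace slot 2: 2·(4+10) − 1 = 27 → (4,27,10)
replace slot 3: 2·(4+27) − 10 = 52 → (4,27,52)
replace slot 1: 2·(27+52) − 4 = 154 → (154,27,52)
replace slot 3: 2·(154+27) − 52 = 310 → (154,27,310)

154,27,310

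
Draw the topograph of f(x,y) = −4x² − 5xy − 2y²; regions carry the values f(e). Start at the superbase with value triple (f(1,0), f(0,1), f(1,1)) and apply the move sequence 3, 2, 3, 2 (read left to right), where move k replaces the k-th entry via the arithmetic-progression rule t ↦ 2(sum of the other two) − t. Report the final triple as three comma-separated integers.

start (-4,-2,-11) = (f(1,0),f(0,1),f(1,1))
replace slot 3: 2·((-4)+(-2)) − (-11) = -1 → (-4,-2,-1)
replace slot 2: 2·((-4)+(-1)) − (-2) = -8 → (-4,-8,-1)
replace slot 3: 2·((-4)+(-8)) − (-1) = -23 → (-4,-8,-23)
replace slot 2: 2·((-4)+(-23)) − (-8) = -46 → (-4,-46,-23)

-4,-46,-23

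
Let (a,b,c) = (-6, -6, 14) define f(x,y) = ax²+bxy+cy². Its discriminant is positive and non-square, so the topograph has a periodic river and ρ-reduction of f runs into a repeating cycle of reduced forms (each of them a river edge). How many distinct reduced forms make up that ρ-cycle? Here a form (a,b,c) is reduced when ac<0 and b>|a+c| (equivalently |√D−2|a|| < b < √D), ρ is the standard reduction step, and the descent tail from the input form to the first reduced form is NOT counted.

D = 372, ⌊√D⌋ = 19
descent: ρ → (14,6,-6)
descent: ρ → (-6,18,2)  [lands on river]
river: ρ → (2,18,-6)
ρ-cycle length = 2 (tail of 2 descent steps not counted)

2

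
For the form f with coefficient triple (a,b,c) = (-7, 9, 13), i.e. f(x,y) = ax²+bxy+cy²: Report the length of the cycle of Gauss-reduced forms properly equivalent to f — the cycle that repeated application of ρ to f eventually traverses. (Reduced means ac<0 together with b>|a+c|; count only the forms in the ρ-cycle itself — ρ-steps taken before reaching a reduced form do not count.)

D = 445, ⌊√D⌋ = 21
river: ρ → (13,17,-3)
river: ρ → (-3,19,7)
river: ρ → (7,9,-13)
river: ρ → (-13,17,3)
river: ρ → (3,19,-7)
river: ρ → (-7,9,13)
ρ-cycle length = 6 (tail of 0 descent steps not counted)

6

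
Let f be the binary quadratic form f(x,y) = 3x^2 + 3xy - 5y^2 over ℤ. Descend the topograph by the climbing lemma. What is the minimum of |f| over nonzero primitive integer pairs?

river: ρ → (-5,7,1)
river: ρ → (1,7,-5)
river: ρ → (-5,3,3)
river: ρ → (3,3,-5)
closes: descent 0, river 4
min |a| on river = 1

1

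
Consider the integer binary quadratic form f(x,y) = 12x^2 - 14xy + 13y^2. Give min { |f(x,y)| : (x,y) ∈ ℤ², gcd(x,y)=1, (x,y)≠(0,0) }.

translate: b→10 (≡-14 mod 24), so (12,-14,13)→(12,10,11)
flip: (12,10,11)→(11,-10,12)
reduced (well bottom): (11,-10,12) with a≤c, −a<b≤a
well minimum = a = 11

11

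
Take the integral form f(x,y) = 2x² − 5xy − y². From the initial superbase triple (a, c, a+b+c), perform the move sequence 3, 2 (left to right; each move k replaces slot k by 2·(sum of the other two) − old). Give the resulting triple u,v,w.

start (2,-1,-4) = (f(1,0),f(0,1),f(1,1))
replace slot 3: 2·(2+(-1)) − (-4) = 6 → (2,-1,6)
replace slot 2: 2·(2+6) − (-1) = 17 → (2,17,6)

2,17,6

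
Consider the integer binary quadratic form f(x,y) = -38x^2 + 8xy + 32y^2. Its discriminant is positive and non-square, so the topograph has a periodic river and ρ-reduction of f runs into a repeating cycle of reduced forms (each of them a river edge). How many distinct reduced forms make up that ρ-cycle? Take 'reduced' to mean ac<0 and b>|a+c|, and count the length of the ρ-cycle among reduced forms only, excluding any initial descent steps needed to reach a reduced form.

D = 4928, ⌊√D⌋ = 70
river: ρ → (32,56,-14)
river: ρ → (-14,56,32)
river: ρ → (32,8,-38)
river: ρ → (-38,68,2)
river: ρ → (2,68,-38)
river: ρ → (-38,8,32)
ρ-cycle length = 6 (tail of 0 descent steps not counted)

6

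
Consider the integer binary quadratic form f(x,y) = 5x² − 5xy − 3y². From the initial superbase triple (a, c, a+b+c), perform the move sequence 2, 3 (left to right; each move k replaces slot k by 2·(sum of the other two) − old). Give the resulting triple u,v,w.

start (5,-3,-3) = (f(1,0),f(0,1),f(1,1))
replace slot 2: 2·(5+(-3)) − (-3) = 7 → (5,7,-3)
replace slot 3: 2·(5+7) − (-3) = 27 → (5,7,27)

5,7,27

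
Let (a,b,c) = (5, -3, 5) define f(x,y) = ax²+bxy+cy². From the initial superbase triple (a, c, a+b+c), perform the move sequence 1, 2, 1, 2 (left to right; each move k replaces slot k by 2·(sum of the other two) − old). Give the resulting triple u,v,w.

start (5,5,7) = (f(1,0),f(0,1),f(1,1))
replace slot 1: 2·(5+7) − 5 = 19 → (19,5,7)
replace slot 2: 2·(19+7) − 5 = 47 → (19,47,7)
replace slot 1: 2·(47+7) − 19 = 89 → (89,47,7)
replace slot 2: 2·(89+7) − 47 = 145 → (89,145,7)

89,145,7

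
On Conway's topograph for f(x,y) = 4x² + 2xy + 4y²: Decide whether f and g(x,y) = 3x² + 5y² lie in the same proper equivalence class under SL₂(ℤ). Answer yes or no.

D₁ = -60, D₂ = -60
f: reduced (well bottom): (4,2,4) with a≤c, −a<b≤a
g: reduced (well bottom): (3,0,5) with a≤c, −a<b≤a
reduced forms (4, 2, 4) vs (3, 0, 5) ⇒ inequivalent

no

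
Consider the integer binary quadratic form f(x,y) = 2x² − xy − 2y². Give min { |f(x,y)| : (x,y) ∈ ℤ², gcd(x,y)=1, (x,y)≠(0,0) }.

descent: ρ → (-2,1,2)  [lands on river]
river: ρ → (2,3,-1)
river: ρ → (-1,3,2)
river: ρ → (2,1,-2)
river: ρ → (-2,3,1)
river: ρ → (1,3,-2)
closes: descent 1, river 6
min |a| on river = 1

1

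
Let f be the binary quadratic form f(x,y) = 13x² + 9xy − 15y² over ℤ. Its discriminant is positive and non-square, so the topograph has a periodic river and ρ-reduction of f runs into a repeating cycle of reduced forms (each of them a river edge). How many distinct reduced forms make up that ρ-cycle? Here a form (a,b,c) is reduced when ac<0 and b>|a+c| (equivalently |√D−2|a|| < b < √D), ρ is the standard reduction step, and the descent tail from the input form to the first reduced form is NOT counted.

D = 861, ⌊√D⌋ = 29
river: ρ → (-15,21,7)
river: ρ → (7,21,-15)
river: ρ → (-15,9,13)
river: ρ → (13,17,-11)
river: ρ → (-11,27,3)
river: ρ → (3,27,-11)
river: ρ → (-11,17,13)
river: ρ → (13,9,-15)
ρ-cycle length = 8 (tail of 0 descent steps not counted)

8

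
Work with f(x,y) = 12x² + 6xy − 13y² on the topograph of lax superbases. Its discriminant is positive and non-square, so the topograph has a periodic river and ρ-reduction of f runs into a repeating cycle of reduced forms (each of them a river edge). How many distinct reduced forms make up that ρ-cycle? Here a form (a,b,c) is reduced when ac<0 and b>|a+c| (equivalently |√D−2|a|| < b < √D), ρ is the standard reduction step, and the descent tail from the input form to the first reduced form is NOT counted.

D = 660, ⌊√D⌋ = 25
river: ρ → (-13,20,5)
river: ρ → (5,20,-13)
river: ρ → (-13,6,12)
river: ρ → (12,18,-7)
river: ρ → (-7,24,3)
river: ρ → (3,24,-7)
river: ρ → (-7,18,12)
river: ρ → (12,6,-13)
ρ-cycle length = 8 (tail of 0 descent steps not counted)

8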